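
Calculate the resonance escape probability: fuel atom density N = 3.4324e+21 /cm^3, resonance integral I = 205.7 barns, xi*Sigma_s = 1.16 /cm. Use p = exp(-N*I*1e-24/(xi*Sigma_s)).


p = exp(-N * I * 1e-24 / (xi*Sigma_s))
p = exp(-3.4324e+21 * 205.7 * 1e-24 / 1.16)
p = 0.54408

0.54408


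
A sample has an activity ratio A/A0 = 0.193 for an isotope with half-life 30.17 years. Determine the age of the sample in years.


lambda = ln(2) / t_half = ln(2) / 30.17 = 0.02297472 /yr
t = -ln(A/A0) / lambda
t = -ln(0.193) / 0.02297472
t = 71.603 yr

71.603


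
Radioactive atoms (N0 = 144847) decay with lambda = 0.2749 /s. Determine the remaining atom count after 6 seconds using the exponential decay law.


N = N0 * exp(-lambda * t)
N = 144847 * exp(-0.2749 * 6)
N = 27835

27835


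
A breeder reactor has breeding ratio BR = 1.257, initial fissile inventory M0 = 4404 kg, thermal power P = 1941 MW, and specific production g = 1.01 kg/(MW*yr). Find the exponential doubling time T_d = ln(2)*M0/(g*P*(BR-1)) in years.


Breeding gain G = BR - 1 = 1.257 - 1 = 0.257
Fissile production rate = g * P * G = 1.01 * 1941 * 0.257 = 503.82537 kg/yr
T_d = ln(2) * M0 / (g * P * G)
T_d = ln(2) * 4404 / 503.82537 = 6.0589 yr

6.0589


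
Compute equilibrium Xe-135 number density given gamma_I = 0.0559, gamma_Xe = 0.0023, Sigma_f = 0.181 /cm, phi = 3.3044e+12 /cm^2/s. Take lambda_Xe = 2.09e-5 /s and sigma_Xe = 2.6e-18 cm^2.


Xe_eq = (gamma_I + gamma_Xe) * Sigma_f * phi / (lambda_Xe + sigma_Xe * phi)
Numerator = (0.0559 + 0.0023) * 0.181 * 3.3044e+12 = 3.480921e+10
Denominator = 2.09e-5 + 2.6e-18 * 3.3044e+12 = 2.949144e-05
Xe_eq = 3.480921e+10 / 2.949144e-05 = 1.1803e+15 /cm^3

1.1803e+15


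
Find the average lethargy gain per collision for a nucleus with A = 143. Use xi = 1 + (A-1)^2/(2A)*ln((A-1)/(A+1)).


xi = 1 + (A-1)^2/(2A) * ln((A-1)/(A+1))
xi = 1 + (143-1)^2/(2*143) * ln((143-1)/(143 +1))
xi = 0.013921

0.013921


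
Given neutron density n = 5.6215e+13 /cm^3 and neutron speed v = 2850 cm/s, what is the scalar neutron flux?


phi = n * v
phi = 5.6215e+13 * 2850
phi = 1.6021e+17 /cm^2/s

1.6021e+17


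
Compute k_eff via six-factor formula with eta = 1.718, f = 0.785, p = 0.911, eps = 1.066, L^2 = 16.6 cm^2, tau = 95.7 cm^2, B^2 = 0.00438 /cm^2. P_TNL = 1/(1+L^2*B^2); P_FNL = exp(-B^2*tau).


k_inf = eta*f*p*eps = 1.718*0.785*0.911*1.066 = 1.309690
P_TNL = 1/(1 + L^2*B^2) = 1/(1 + 16.6*0.00438) = 0.9322201
P_FNL = exp(-B^2*tau) = exp(-0.00438*95.7) = 0.6575950
k_eff = k_inf * P_TNL * P_FNL = 1.309690 * 0.9322201 * 0.6575950
k_eff = 0.80287

0.80287


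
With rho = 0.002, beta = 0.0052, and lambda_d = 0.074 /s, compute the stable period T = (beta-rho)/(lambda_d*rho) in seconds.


T = (beta - rho) / (lambda_d * rho)
T = (0.0052 - 0.002) / (0.074 * 0.002)
T = 21.622 s

21.622


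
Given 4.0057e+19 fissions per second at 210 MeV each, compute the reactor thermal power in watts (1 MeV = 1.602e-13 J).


P = fission_rate * E_MeV * 1.602e-13
P = 4.0057e+19 * 210 * 1.602e-13
P = 1.3476e+09 W

1.3476e+09


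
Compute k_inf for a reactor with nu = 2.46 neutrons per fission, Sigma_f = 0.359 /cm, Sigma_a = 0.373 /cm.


k_inf = nu * Sigma_f / Sigma_a
k_inf = 2.46 * 0.359 / 0.373
k_inf = 2.3677

2.3677


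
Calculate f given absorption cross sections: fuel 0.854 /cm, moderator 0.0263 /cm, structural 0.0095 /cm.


f = Sigma_a_fuel / (Sigma_a_fuel + Sigma_a_mod + Sigma_a_other)
f = 0.854 / (0.854 + 0.0263 + 0.0095)
f = 0.95977

0.95977


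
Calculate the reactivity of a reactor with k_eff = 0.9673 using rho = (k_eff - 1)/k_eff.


rho = (k_eff - 1) / k_eff
rho = (0.9673 - 1) / 0.9673
rho = -0.033805

-0.033805


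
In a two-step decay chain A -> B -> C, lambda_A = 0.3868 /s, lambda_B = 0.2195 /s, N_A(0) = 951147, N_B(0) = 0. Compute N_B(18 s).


N_B(t) = lambda_A * N_A0 / (lambda_B - lambda_A) * [exp(-lambda_A*t) - exp(-lambda_B*t)]
exp(-0.3868*18) = 9.468215e-04; exp(-0.2195*18) = 0.01923546
N_B = 0.3868 * 951147 / (0.2195 - 0.3868) * (9.468215e-04 - 0.01923546)
N_B = 40218

40218


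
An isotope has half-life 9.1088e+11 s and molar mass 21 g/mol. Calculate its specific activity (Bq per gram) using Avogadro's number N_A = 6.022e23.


lambda = ln(2) / t_half = ln(2) / 9.1088e+11 = 7.609643e-13 /s
SA = lambda * N_A / M
SA = 7.609643e-13 * 6.022e23 / 21
SA = 2.1822e+10 Bq/g

2.1822e+10


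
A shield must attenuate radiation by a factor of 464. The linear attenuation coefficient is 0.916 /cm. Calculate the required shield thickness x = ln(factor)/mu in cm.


x = ln(factor) / mu
x = ln(464) / 0.916
x = 6.7029 cm

6.7029


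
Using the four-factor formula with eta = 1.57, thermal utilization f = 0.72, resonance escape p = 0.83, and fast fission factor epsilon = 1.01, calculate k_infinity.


k_inf = eta * f * p * epsilon
k_inf = 1.57 * 0.72 * 0.83 * 1.01
k_inf = 0.94761

0.94761


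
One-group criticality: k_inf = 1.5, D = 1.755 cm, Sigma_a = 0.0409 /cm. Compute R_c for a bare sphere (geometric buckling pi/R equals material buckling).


L^2 = D / Sigma_a = 1.755 / 0.0409 = 42.90954 cm^2
B_m^2 = (k_inf - 1) / L^2 = (1.5 - 1) / 42.90954 = 0.01165242 /cm^2
For a bare sphere: B_g = pi/R, so R_c = pi / sqrt(B_m^2)
R_c = pi / sqrt(0.01165242) = 29.103 cm

29.103


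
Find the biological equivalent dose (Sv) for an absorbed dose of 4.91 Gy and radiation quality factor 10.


H = D * Q
H = 4.91 * 10
H = 49.100 Sv

49.100


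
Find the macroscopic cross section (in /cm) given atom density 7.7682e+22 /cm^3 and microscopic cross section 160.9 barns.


Sigma = N * sigma_barns * 1e-24
Sigma = 7.7682e+22 * 160.9 * 1e-24
Sigma = 12.499 /cm

12.499


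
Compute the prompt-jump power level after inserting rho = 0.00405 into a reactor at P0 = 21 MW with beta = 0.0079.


P1/P0 = beta / (beta - rho)
P1/P0 = 0.0079 / (0.0079 - 0.00405) = 2.051948
P1 = 21 * 2.051948 = 43.091 MW

43.091


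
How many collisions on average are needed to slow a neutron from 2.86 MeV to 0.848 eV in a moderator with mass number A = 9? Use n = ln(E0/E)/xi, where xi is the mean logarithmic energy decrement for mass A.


xi = 1 + (A-1)^2/(2A)*ln((A-1)/(A+1)) = 0.2066007 (for A = 9)
n = ln(E0/E) / xi
n = ln(2.86e6 / 0.848) / 0.2066007
n = ln(3.372642e+06) / 0.2066007 = 72.755

72.755


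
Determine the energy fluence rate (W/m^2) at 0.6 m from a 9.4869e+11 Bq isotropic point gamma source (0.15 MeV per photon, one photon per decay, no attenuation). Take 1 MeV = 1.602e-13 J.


psi = A * E * 1.602e-13 / (4*pi*r^2)
psi = 9.4869e+11 * 0.15 * 1.602e-13 / (4*pi*0.6^2)
psi = 0.0050392 W/m^2

0.0050392


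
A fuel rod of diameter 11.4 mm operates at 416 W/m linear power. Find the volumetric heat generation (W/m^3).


r = D / 2 / 1000 = 11.4 / 2 / 1000 = 0.0057 m
q''' = q' / (pi * r^2)
q''' = 416 / (pi * 0.0057^2)
q''' = 4.0756e+06 W/m^3

4.0756e+06


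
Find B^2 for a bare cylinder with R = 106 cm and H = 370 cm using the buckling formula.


B^2 = (2.405/R)^2 + (pi/H)^2
B^2 = (2.405/106)^2 + (pi/370)^2
B^2 = 5.8687e-04 /cm^2

5.8687e-04


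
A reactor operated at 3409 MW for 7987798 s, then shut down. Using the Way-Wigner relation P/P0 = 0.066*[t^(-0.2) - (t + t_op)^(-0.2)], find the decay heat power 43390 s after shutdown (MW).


P/P0 = 0.066 * [t^(-0.2) - (t + t_op)^(-0.2)]
P/P0 = 0.066 * [43390^(-0.2) - (43390 + 7987798)^(-0.2)]
P/P0 = 0.066 * [0.1181740 - 0.04159528] = 0.005054196
P = 3409 * 0.005054196 = 17.230 MW

17.230


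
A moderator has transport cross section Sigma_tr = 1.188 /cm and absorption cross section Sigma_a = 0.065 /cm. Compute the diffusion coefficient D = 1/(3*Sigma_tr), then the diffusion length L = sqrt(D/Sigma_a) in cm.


D = 1 / (3 * Sigma_tr) = 1 / (3 * 1.188) = 0.2805836 cm
L = sqrt(D / Sigma_a)
L = sqrt(0.2805836 / 0.065)
L = 2.0777 cm

2.0777


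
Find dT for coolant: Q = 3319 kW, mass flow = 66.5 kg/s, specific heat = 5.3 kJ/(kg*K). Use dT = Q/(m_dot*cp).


dT = Q / (m_dot * cp)
dT = 3319 / (66.5 * 5.3)
dT = 9.4169 C

9.4169


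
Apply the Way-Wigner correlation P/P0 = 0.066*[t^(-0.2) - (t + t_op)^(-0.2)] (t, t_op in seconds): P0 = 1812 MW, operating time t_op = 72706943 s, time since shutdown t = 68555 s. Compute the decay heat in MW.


P/P0 = 0.066 * [t^(-0.2) - (t + t_op)^(-0.2)]
P/P0 = 0.066 * [68555^(-0.2) - (68555 + 72706943)^(-0.2)]
P/P0 = 0.066 * [0.1078431 - 0.02676720] = 0.005351009
P = 1812 * 0.005351009 = 9.6960 MW

9.6960


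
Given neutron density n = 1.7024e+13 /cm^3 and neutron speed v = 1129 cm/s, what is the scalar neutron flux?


phi = n * v
phi = 1.7024e+13 * 1129
phi = 1.9220e+16 /cm^2/s

1.9220e+16


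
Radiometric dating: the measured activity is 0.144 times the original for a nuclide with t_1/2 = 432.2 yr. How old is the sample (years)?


lambda = ln(2) / t_half = ln(2) / 432.2 = 0.001603765 /yr
t = -ln(A/A0) / lambda
t = -ln(0.144) / 0.001603765
t = 1208.4 yr

1208.4


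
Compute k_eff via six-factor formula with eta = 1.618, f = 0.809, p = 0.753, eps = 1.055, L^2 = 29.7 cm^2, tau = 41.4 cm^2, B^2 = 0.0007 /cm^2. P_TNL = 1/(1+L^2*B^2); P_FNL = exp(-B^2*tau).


k_inf = eta*f*p*eps = 1.618*0.809*0.753*1.055 = 1.039859
P_TNL = 1/(1 + L^2*B^2) = 1/(1 + 29.7*0.0007) = 0.9796334
P_FNL = exp(-B^2*tau) = exp(-0.0007*41.4) = 0.9714359
k_eff = k_inf * P_TNL * P_FNL = 1.039859 * 0.9796334 * 0.9714359
k_eff = 0.98958

0.98958


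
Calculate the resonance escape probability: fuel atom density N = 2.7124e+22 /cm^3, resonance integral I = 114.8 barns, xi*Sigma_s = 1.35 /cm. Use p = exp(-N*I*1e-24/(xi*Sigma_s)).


p = exp(-N * I * 1e-24 / (xi*Sigma_s))
p = exp(-2.7124e+22 * 114.8 * 1e-24 / 1.35)
p = 0.099605

0.099605


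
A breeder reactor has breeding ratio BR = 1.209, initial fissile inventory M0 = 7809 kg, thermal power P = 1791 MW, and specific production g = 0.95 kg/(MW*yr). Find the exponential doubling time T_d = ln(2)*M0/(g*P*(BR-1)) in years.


Breeding gain G = BR - 1 = 1.209 - 1 = 0.209
Fissile production rate = g * P * G = 0.95 * 1791 * 0.209 = 355.60305 kg/yr
T_d = ln(2) * M0 / (g * P * G)
T_d = ln(2) * 7809 / 355.60305 = 15.221 yr

15.221


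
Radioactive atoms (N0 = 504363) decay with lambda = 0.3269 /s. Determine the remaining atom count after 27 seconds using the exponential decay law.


N = N0 * exp(-lambda * t)
N = 504363 * exp(-0.3269 * 27)
N = 74.051

74.051


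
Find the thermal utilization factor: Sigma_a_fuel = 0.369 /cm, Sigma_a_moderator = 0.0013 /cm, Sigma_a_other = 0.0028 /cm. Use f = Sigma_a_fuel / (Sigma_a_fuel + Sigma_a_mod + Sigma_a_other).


f = Sigma_a_fuel / (Sigma_a_fuel + Sigma_a_mod + Sigma_a_other)
f = 0.369 / (0.369 + 0.0013 + 0.0028)
f = 0.98901

0.98901


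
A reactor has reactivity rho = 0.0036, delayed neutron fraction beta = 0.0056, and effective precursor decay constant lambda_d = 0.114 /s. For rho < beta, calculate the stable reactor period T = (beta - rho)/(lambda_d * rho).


T = (beta - rho) / (lambda_d * rho)
T = (0.0056 - 0.0036) / (0.114 * 0.0036)
T = 4.8733 s

4.8733


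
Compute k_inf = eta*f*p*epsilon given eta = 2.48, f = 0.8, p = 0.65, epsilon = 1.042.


k_inf = eta * f * p * epsilon
k_inf = 2.48 * 0.8 * 0.65 * 1.042
k_inf = 1.3438

1.3438


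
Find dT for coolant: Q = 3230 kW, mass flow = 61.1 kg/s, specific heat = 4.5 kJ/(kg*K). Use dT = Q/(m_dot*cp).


dT = Q / (m_dot * cp)
dT = 3230 / (61.1 * 4.5)
dT = 11.748 C

11.748


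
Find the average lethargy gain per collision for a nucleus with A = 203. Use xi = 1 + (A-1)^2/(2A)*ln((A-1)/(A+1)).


xi = 1 + (A-1)^2/(2A) * ln((A-1)/(A+1))
xi = 1 + (203-1)^2/(2*203) * ln((203-1)/(203 +1))
xi = 0.0098199

0.0098199


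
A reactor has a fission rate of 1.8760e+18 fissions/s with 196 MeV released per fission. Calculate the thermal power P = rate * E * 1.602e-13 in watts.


P = fission_rate * E_MeV * 1.602e-13
P = 1.8760e+18 * 196 * 1.602e-13
P = 5.8905e+07 W

5.8905e+07


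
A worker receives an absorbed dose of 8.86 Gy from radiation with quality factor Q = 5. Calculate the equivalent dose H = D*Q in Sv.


H = D * Q
H = 8.86 * 5
H = 44.300 Sv

44.300


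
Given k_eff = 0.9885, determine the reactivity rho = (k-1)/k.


rho = (k_eff - 1) / k_eff
rho = (0.9885 - 1) / 0.9885
rho = -0.011634

-0.011634


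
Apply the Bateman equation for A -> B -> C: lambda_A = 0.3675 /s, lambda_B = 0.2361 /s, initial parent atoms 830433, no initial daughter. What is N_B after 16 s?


N_B(t) = lambda_A * N_A0 / (lambda_B - lambda_A) * [exp(-lambda_A*t) - exp(-lambda_B*t)]
exp(-0.3675*16) = 0.002794785; exp(-0.2361*16) = 0.02287753
N_B = 0.3675 * 830433 / (0.2361 - 0.3675) * (0.002794785 - 0.02287753)
N_B = 46643

46643


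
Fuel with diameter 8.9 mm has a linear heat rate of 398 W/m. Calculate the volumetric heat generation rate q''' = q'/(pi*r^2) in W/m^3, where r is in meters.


r = D / 2 / 1000 = 8.9 / 2 / 1000 = 0.00445 m
q''' = q' / (pi * r^2)
q''' = 398 / (pi * 0.00445^2)
q''' = 6.3975e+06 W/m^3

6.3975e+06


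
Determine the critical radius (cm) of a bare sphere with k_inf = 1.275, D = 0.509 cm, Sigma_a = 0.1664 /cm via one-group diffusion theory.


L^2 = D / Sigma_a = 0.509 / 0.1664 = 3.058894 cm^2
B_m^2 = (k_inf - 1) / L^2 = (1.275 - 1) / 3.058894 = 0.08990177 /cm^2
For a bare sphere: B_g = pi/R, so R_c = pi / sqrt(B_m^2)
R_c = pi / sqrt(0.08990177) = 10.478 cm

10.478


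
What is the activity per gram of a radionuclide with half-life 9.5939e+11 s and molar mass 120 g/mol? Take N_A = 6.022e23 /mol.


lambda = ln(2) / t_half = ln(2) / 9.5939e+11 = 7.224874e-13 /s
SA = lambda * N_A / M
SA = 7.224874e-13 * 6.022e23 / 120
SA = 3.6257e+09 Bq/g

3.6257e+09


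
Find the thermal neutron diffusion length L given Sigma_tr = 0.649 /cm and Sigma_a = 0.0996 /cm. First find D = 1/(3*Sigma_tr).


D = 1 / (3 * Sigma_tr) = 1 / (3 * 0.649) = 0.5136107 cm
L = sqrt(D / Sigma_a)
L = sqrt(0.5136107 / 0.0996)
L = 2.2708 cm

2.2708


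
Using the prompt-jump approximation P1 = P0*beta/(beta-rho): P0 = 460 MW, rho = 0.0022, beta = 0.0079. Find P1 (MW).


P1/P0 = beta / (beta - rho)
P1/P0 = 0.0079 / (0.0079 - 0.0022) = 1.385965
P1 = 460 * 1.385965 = 637.54 MW

637.54


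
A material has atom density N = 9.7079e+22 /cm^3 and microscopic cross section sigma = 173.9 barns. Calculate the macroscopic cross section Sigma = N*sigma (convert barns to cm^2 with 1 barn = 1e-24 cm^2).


Sigma = N * sigma_barns * 1e-24
Sigma = 9.7079e+22 * 173.9 * 1e-24
Sigma = 16.882 /cm

16.882


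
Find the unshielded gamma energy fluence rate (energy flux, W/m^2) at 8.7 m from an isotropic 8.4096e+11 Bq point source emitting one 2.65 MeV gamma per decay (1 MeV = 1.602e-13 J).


psi = A * E * 1.602e-13 / (4*pi*r^2)
psi = 8.4096e+11 * 2.65 * 1.602e-13 / (4*pi*8.7^2)
psi = 3.7535e-04 W/m^2

3.7535e-04


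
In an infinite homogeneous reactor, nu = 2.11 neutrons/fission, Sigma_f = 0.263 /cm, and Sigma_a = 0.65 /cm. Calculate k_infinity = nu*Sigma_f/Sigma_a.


k_inf = nu * Sigma_f / Sigma_a
k_inf = 2.11 * 0.263 / 0.65
k_inf = 0.85374

0.85374


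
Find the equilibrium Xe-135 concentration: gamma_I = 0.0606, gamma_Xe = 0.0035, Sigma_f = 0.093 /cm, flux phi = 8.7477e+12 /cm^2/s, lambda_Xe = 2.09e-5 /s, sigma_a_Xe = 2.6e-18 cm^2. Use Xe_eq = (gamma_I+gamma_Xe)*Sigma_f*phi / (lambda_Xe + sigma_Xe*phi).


Xe_eq = (gamma_I + gamma_Xe) * Sigma_f * phi / (lambda_Xe + sigma_Xe * phi)
Numerator = (0.0606 + 0.0035) * 0.093 * 8.7477e+12 = 5.214766e+10
Denominator = 2.09e-5 + 2.6e-18 * 8.7477e+12 = 4.364402e-05
Xe_eq = 5.214766e+10 / 4.364402e-05 = 1.1948e+15 /cm^3

1.1948e+15


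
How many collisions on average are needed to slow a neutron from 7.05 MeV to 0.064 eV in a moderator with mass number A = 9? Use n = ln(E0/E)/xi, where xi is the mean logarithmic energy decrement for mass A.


xi = 1 + (A-1)^2/(2A)*ln((A-1)/(A+1)) = 0.2066007 (for A = 9)
n = ln(E0/E) / xi
n = ln(7.05e6 / 0.064) / 0.2066007
n = ln(1.101562e+08) / 0.2066007 = 89.629

89.629


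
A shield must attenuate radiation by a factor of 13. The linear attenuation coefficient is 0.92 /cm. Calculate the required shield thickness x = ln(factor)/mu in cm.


x = ln(factor) / mu
x = ln(13) / 0.92
x = 2.7880 cm

2.7880


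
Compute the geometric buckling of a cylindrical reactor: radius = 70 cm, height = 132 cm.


B^2 = (2.405/R)^2 + (pi/H)^2
B^2 = (2.405/70)^2 + (pi/132)^2
B^2 = 0.0017469 /cm^2

0.0017469


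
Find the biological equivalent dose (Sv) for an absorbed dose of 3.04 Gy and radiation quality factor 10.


H = D * Q
H = 3.04 * 10
H = 30.400 Sv

30.400


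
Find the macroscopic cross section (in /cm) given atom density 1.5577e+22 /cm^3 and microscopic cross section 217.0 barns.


Sigma = N * sigma_barns * 1e-24
Sigma = 1.5577e+22 * 217.0 * 1e-24
Sigma = 3.3802 /cm

3.3802


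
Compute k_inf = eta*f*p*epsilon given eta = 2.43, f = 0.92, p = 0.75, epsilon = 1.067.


k_inf = eta * f * p * epsilon
k_inf = 2.43 * 0.92 * 0.75 * 1.067
k_inf = 1.7890

1.7890


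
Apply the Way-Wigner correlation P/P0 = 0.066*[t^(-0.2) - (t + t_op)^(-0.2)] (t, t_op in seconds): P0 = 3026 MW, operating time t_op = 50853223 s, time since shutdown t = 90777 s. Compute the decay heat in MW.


P/P0 = 0.066 * [t^(-0.2) - (t + t_op)^(-0.2)]
P/P0 = 0.066 * [90777^(-0.2) - (90777 + 50853223)^(-0.2)]
P/P0 = 0.066 * [0.1019541 - 0.02874626] = 0.004831717
P = 3026 * 0.004831717 = 14.621 MW

14.621


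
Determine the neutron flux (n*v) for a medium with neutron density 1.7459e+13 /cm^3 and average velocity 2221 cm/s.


phi = n * v
phi = 1.7459e+13 * 2221
phi = 3.8776e+16 /cm^2/s

3.8776e+16


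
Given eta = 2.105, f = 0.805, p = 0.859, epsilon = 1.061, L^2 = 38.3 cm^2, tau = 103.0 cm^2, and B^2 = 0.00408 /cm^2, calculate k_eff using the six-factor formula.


k_inf = eta*f*p*eps = 2.105*0.805*0.859*1.061 = 1.544388
P_TNL = 1/(1 + L^2*B^2) = 1/(1 + 38.3*0.00408) = 0.8648544
P_FNL = exp(-B^2*tau) = exp(-0.00408*103.0) = 0.6568891
k_eff = k_inf * P_TNL * P_FNL = 1.544388 * 0.8648544 * 0.6568891
k_eff = 0.87739

0.87739


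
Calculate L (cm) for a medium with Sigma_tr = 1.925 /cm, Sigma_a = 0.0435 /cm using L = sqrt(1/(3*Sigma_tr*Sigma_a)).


D = 1 / (3 * Sigma_tr) = 1 / (3 * 1.925) = 0.1731602 cm
L = sqrt(D / Sigma_a)
L = sqrt(0.1731602 / 0.0435)
L = 1.9952 cm

1.9952


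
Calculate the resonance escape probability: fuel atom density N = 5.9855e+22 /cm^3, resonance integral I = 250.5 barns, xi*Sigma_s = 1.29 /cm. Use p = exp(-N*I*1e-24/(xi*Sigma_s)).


p = exp(-N * I * 1e-24 / (xi*Sigma_s))
p = exp(-5.9855e+22 * 250.5 * 1e-24 / 1.29)
p = 8.9576e-06

8.9576e-06


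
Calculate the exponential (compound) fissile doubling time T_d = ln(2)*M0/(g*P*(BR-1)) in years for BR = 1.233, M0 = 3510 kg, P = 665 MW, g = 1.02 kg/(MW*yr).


Breeding gain G = BR - 1 = 1.233 - 1 = 0.233
Fissile production rate = g * P * G = 1.02 * 665 * 0.233 = 158.0439 kg/yr
T_d = ln(2) * M0 / (g * P * G)
T_d = ln(2) * 3510 / 158.0439 = 15.394 yr

15.394


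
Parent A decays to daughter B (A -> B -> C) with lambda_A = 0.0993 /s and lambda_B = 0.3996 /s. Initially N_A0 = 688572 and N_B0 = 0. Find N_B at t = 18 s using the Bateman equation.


N_B(t) = lambda_A * N_A0 / (lambda_B - lambda_A) * [exp(-lambda_A*t) - exp(-lambda_B*t)]
exp(-0.0993*18) = 0.1673948; exp(-0.3996*18) = 7.519806e-04
N_B = 0.0993 * 688572 / (0.3996 - 0.0993) * (0.1673948 - 7.519806e-04)
N_B = 37943

37943


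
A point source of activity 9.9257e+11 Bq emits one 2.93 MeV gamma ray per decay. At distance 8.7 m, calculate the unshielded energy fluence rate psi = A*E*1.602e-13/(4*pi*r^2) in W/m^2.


psi = A * E * 1.602e-13 / (4*pi*r^2)
psi = 9.9257e+11 * 2.93 * 1.602e-13 / (4*pi*8.7^2)
psi = 4.8983e-04 W/m^2

4.8983e-04


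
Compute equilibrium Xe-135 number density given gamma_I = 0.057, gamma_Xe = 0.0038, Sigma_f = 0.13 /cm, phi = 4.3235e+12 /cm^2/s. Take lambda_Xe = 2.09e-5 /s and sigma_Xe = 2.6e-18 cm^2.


Xe_eq = (gamma_I + gamma_Xe) * Sigma_f * phi / (lambda_Xe + sigma_Xe * phi)
Numerator = (0.057 + 0.0038) * 0.13 * 4.3235e+12 = 3.417294e+10
Denominator = 2.09e-5 + 2.6e-18 * 4.3235e+12 = 3.214110e-05
Xe_eq = 3.417294e+10 / 3.214110e-05 = 1.0632e+15 /cm^3

1.0632e+15


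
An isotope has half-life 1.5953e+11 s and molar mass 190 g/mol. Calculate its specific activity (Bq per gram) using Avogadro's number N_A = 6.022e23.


lambda = ln(2) / t_half = ln(2) / 1.5953e+11 = 4.344933e-12 /s
SA = lambda * N_A / M
SA = 4.344933e-12 * 6.022e23 / 190
SA = 1.3771e+10 Bq/g

1.3771e+10


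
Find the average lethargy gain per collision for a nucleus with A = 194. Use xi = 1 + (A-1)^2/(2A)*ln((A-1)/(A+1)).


xi = 1 + (A-1)^2/(2A) * ln((A-1)/(A+1))
xi = 1 + (194-1)^2/(2*194) * ln((194-1)/(194 +1))
xi = 0.010274

0.010274


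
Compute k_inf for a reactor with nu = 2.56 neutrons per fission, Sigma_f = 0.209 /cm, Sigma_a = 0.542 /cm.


k_inf = nu * Sigma_f / Sigma_a
k_inf = 2.56 * 0.209 / 0.542
k_inf = 0.98716

0.98716


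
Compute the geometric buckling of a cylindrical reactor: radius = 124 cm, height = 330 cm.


B^2 = (2.405/R)^2 + (pi/H)^2
B^2 = (2.405/124)^2 + (pi/330)^2
B^2 = 4.6680e-04 /cm^2

4.6680e-04


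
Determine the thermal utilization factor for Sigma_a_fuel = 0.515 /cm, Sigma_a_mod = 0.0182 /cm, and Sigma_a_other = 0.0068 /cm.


f = Sigma_a_fuel / (Sigma_a_fuel + Sigma_a_mod + Sigma_a_other)
f = 0.515 / (0.515 + 0.0182 + 0.0068)
f = 0.95370

0.95370


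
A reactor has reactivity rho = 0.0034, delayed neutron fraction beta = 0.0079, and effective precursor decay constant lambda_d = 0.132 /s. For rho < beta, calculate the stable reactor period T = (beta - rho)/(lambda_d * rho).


T = (beta - rho) / (lambda_d * rho)
T = (0.0079 - 0.0034) / (0.132 * 0.0034)
T = 10.027 s

10.027


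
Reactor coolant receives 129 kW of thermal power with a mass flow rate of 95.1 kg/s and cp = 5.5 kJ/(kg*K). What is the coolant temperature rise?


dT = Q / (m_dot * cp)
dT = 129 / (95.1 * 5.5)
dT = 0.24663 C

0.24663


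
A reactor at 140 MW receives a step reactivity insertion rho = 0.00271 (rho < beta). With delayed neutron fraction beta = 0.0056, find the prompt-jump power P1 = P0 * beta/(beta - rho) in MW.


P1/P0 = beta / (beta - rho)
P1/P0 = 0.0056 / (0.0056 - 0.00271) = 1.937716
P1 = 140 * 1.937716 = 271.28 MW

271.28


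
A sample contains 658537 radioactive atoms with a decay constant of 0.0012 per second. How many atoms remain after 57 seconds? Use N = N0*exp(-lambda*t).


N = N0 * exp(-lambda * t)
N = 658537 * exp(-0.0012 * 57)
N = 614999

614999


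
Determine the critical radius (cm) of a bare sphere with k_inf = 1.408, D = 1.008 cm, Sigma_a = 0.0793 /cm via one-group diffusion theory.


L^2 = D / Sigma_a = 1.008 / 0.0793 = 12.71122 cm^2
B_m^2 = (k_inf - 1) / L^2 = (1.408 - 1) / 12.71122 = 0.03209763 /cm^2
For a bare sphere: B_g = pi/R, so R_c = pi / sqrt(B_m^2)
R_c = pi / sqrt(0.03209763) = 17.535 cm

17.535


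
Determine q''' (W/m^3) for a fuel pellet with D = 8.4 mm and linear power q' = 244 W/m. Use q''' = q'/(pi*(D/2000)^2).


r = D / 2 / 1000 = 8.4 / 2 / 1000 = 0.0042 m
q''' = q' / (pi * r^2)
q''' = 244 / (pi * 0.0042^2)
q''' = 4.4029e+06 W/m^3

4.4029e+06


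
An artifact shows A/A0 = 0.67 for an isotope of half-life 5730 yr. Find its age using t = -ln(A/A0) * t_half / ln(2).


lambda = ln(2) / t_half = ln(2) / 5730 = 1.209681e-04 /yr
t = -ln(A/A0) / lambda
t = -ln(0.67) / 1.209681e-04
t = 3310.6 yr

3310.6


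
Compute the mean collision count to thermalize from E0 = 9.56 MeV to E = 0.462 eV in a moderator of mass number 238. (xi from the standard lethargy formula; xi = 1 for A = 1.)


xi = 1 + (A-1)^2/(2A)*ln((A-1)/(A+1)) = 0.008379872 (for A = 238)
n = ln(E0/E) / xi
n = ln(9.56e6 / 0.462) / 0.008379872
n = ln(2.069264e+07) / 0.008379872 = 2010.2

2010.2


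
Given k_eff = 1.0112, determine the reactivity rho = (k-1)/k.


rho = (k_eff - 1) / k_eff
rho = (1.0112 - 1) / 1.0112
rho = 0.011076

0.011076


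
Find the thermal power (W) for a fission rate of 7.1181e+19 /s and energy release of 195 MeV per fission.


P = fission_rate * E_MeV * 1.602e-13
P = 7.1181e+19 * 195 * 1.602e-13
P = 2.2236e+09 W

2.2236e+09


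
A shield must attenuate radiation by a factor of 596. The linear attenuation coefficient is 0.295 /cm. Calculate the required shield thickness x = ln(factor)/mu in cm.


x = ln(factor) / mu
x = ln(596) / 0.295
x = 21.662 cm

21.662


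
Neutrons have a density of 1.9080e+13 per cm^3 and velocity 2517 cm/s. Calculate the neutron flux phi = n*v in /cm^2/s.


phi = n * v
phi = 1.9080e+13 * 2517
phi = 4.8024e+16 /cm^2/s

4.8024e+16


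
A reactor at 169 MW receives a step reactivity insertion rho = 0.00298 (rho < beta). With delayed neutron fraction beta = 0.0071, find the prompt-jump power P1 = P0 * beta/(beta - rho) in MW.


P1/P0 = beta / (beta - rho)
P1/P0 = 0.0071 / (0.0071 - 0.00298) = 1.723301
P1 = 169 * 1.723301 = 291.24 MW

291.24


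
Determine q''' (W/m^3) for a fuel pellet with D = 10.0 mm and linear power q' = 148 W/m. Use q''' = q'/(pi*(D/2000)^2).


r = D / 2 / 1000 = 10.0 / 2 / 1000 = 0.005 m
q''' = q' / (pi * r^2)
q''' = 148 / (pi * 0.005^2)
q''' = 1.8844e+06 W/m^3

1.8844e+06


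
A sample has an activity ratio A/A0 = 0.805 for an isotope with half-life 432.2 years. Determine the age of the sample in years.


lambda = ln(2) / t_half = ln(2) / 432.2 = 0.001603765 /yr
t = -ln(A/A0) / lambda
t = -ln(0.805) / 0.001603765
t = 135.25 yr

135.25


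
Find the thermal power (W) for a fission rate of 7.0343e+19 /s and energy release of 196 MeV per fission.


P = fission_rate * E_MeV * 1.602e-13
P = 7.0343e+19 * 196 * 1.602e-13
P = 2.2087e+09 W

2.2087e+09


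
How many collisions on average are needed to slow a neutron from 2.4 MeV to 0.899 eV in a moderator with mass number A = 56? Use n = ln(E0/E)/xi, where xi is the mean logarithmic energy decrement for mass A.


xi = 1 + (A-1)^2/(2A)*ln((A-1)/(A+1)) = 0.03529286 (for A = 56)
n = ln(E0/E) / xi
n = ln(2.4e6 / 0.899) / 0.03529286
n = ln(2.669633e+06) / 0.03529286 = 419.28

419.28


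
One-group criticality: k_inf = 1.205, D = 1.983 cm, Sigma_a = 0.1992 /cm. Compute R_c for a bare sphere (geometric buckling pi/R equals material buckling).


L^2 = D / Sigma_a = 1.983 / 0.1992 = 9.954819 cm^2
B_m^2 = (k_inf - 1) / L^2 = (1.205 - 1) / 9.954819 = 0.02059304 /cm^2
For a bare sphere: B_g = pi/R, so R_c = pi / sqrt(B_m^2)
R_c = pi / sqrt(0.02059304) = 21.892 cm

21.892


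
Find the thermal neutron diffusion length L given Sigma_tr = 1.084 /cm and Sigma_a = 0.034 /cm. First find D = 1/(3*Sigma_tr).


D = 1 / (3 * Sigma_tr) = 1 / (3 * 1.084) = 0.3075031 cm
L = sqrt(D / Sigma_a)
L = sqrt(0.3075031 / 0.034)
L = 3.0074 cm

3.0074


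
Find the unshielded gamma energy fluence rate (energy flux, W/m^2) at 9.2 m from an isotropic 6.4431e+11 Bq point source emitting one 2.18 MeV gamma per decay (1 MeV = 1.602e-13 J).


psi = A * E * 1.602e-13 / (4*pi*r^2)
psi = 6.4431e+11 * 2.18 * 1.602e-13 / (4*pi*9.2^2)
psi = 2.1156e-04 W/m^2

2.1156e-04


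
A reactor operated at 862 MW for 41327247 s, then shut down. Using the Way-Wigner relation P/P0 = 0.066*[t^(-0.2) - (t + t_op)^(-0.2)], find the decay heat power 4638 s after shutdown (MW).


P/P0 = 0.066 * [t^(-0.2) - (t + t_op)^(-0.2)]
P/P0 = 0.066 * [4638^(-0.2) - (4638 + 41327247)^(-0.2)]
P/P0 = 0.066 * [0.1848136 - 0.02997388] = 0.01021942
P = 862 * 0.01021942 = 8.8091 MW

8.8091


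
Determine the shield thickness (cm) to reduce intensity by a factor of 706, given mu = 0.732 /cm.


x = ln(factor) / mu
x = ln(706) / 0.732
x = 8.9612 cm

8.9612


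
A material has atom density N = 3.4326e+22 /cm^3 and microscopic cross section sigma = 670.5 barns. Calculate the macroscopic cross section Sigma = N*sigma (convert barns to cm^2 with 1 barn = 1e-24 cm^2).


Sigma = N * sigma_barns * 1e-24
Sigma = 3.4326e+22 * 670.5 * 1e-24
Sigma = 23.016 /cm

23.016


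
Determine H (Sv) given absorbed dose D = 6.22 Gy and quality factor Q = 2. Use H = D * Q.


H = D * Q
H = 6.22 * 2
H = 12.440 Sv

12.440


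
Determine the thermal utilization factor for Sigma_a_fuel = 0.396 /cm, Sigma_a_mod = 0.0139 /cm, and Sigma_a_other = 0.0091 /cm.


f = Sigma_a_fuel / (Sigma_a_fuel + Sigma_a_mod + Sigma_a_other)
f = 0.396 / (0.396 + 0.0139 + 0.0091)
f = 0.94511

0.94511


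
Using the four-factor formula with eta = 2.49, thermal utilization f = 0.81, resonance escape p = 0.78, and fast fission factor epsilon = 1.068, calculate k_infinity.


k_inf = eta * f * p * epsilon
k_inf = 2.49 * 0.81 * 0.78 * 1.068
k_inf = 1.6802

1.6802


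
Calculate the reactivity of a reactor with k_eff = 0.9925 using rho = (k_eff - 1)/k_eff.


rho = (k_eff - 1) / k_eff
rho = (0.9925 - 1) / 0.9925
rho = -0.0075567

-0.0075567


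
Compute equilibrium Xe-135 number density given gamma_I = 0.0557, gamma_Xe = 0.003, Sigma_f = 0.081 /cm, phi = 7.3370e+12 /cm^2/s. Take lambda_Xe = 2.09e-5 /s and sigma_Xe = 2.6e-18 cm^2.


Xe_eq = (gamma_I + gamma_Xe) * Sigma_f * phi / (lambda_Xe + sigma_Xe * phi)
Numerator = (0.0557 + 0.003) * 0.081 * 7.3370e+12 = 3.488523e+10
Denominator = 2.09e-5 + 2.6e-18 * 7.3370e+12 = 3.997620e-05
Xe_eq = 3.488523e+10 / 3.997620e-05 = 8.7265e+14 /cm^3

8.7265e+14


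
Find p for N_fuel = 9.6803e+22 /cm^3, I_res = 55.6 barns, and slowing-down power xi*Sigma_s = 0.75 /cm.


p = exp(-N * I * 1e-24 / (xi*Sigma_s))
p = exp(-9.6803e+22 * 55.6 * 1e-24 / 0.75)
p = 7.6447e-04

7.6447e-04


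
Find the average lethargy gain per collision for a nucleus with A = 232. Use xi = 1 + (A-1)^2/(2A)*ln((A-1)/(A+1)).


xi = 1 + (A-1)^2/(2A) * ln((A-1)/(A+1))
xi = 1 + (232-1)^2/(2*232) * ln((232-1)/(232 +1))
xi = 0.0085960

0.0085960


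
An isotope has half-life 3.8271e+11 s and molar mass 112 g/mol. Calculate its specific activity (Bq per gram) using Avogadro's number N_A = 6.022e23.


lambda = ln(2) / t_half = ln(2) / 3.8271e+11 = 1.811155e-12 /s
SA = lambda * N_A / M
SA = 1.811155e-12 * 6.022e23 / 112
SA = 9.7382e+09 Bq/g

9.7382e+09


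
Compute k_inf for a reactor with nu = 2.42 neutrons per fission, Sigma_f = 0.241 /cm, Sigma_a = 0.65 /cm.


k_inf = nu * Sigma_f / Sigma_a
k_inf = 2.42 * 0.241 / 0.65
k_inf = 0.89726

0.89726


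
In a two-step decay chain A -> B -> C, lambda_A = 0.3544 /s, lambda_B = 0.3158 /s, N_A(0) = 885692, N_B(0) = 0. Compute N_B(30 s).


N_B(t) = lambda_A * N_A0 / (lambda_B - lambda_A) * [exp(-lambda_A*t) - exp(-lambda_B*t)]
exp(-0.3544*30) = 2.413132e-05; exp(-0.3158*30) = 7.682350e-05
N_B = 0.3544 * 885692 / (0.3158 - 0.3544) * (2.413132e-05 - 7.682350e-05)
N_B = 428.48

428.48


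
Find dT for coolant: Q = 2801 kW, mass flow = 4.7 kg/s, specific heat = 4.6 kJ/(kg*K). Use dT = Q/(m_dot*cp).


dT = Q / (m_dot * cp)
dT = 2801 / (4.7 * 4.6)
dT = 129.56 C

129.56


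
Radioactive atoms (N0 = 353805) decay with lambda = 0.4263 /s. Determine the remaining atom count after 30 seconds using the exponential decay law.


N = N0 * exp(-lambda * t)
N = 353805 * exp(-0.4263 * 30)
N = 0.98758

0.98758


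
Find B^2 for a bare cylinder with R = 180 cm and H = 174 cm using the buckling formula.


B^2 = (2.405/R)^2 + (pi/H)^2
B^2 = (2.405/180)^2 + (pi/174)^2
B^2 = 5.0451e-04 /cm^2

5.0451e-04


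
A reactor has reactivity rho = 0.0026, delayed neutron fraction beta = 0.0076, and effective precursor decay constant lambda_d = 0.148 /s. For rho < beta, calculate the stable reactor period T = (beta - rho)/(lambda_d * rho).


T = (beta - rho) / (lambda_d * rho)
T = (0.0076 - 0.0026) / (0.148 * 0.0026)
T = 12.994 s

12.994


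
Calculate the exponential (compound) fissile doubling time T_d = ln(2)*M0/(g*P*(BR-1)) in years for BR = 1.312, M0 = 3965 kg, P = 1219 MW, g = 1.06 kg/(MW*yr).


Breeding gain G = BR - 1 = 1.312 - 1 = 0.312
Fissile production rate = g * P * G = 1.06 * 1219 * 0.312 = 403.14768 kg/yr
T_d = ln(2) * M0 / (g * P * G)
T_d = ln(2) * 3965 / 403.14768 = 6.8172 yr

6.8172


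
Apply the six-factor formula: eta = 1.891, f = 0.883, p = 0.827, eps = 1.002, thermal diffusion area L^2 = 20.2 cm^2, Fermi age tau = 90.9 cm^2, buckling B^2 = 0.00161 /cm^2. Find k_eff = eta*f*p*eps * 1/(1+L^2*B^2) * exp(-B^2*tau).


k_inf = eta*f*p*eps = 1.891*0.883*0.827*1.002 = 1.383648
P_TNL = 1/(1 + L^2*B^2) = 1/(1 + 20.2*0.00161) = 0.9685024
P_FNL = exp(-B^2*tau) = exp(-0.00161*90.9) = 0.8638562
k_eff = k_inf * P_TNL * P_FNL = 1.383648 * 0.9685024 * 0.8638562
k_eff = 1.1576

1.1576


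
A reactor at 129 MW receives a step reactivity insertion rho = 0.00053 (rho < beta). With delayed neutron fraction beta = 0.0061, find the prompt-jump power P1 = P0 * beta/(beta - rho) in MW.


P1/P0 = beta / (beta - rho)
P1/P0 = 0.0061 / (0.0061 - 0.00053) = 1.095153
P1 = 129 * 1.095153 = 141.27 MW

141.27


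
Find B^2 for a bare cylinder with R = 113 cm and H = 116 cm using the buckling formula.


B^2 = (2.405/R)^2 + (pi/H)^2
B^2 = (2.405/113)^2 + (pi/116)^2
B^2 = 0.0011864 /cm^2

0.0011864


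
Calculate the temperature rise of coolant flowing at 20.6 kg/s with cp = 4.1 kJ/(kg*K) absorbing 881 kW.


dT = Q / (m_dot * cp)
dT = 881 / (20.6 * 4.1)
dT = 10.431 C

10.431


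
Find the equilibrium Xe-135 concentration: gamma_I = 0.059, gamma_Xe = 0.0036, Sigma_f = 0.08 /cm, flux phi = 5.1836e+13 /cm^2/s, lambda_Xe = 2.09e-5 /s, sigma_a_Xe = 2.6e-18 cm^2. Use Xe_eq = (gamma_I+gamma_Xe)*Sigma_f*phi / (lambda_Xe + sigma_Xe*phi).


Xe_eq = (gamma_I + gamma_Xe) * Sigma_f * phi / (lambda_Xe + sigma_Xe * phi)
Numerator = (0.059 + 0.0036) * 0.08 * 5.1836e+13 = 2.595947e+11
Denominator = 2.09e-5 + 2.6e-18 * 5.1836e+13 = 1.556736e-04
Xe_eq = 2.595947e+11 / 1.556736e-04 = 1.6676e+15 /cm^3

1.6676e+15


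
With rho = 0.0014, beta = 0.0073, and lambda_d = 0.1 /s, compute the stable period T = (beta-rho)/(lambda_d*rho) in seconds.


T = (beta - rho) / (lambda_d * rho)
T = (0.0073 - 0.0014) / (0.1 * 0.0014)
T = 42.143 s

42.143


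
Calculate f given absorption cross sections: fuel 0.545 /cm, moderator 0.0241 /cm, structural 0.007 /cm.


f = Sigma_a_fuel / (Sigma_a_fuel + Sigma_a_mod + Sigma_a_other)
f = 0.545 / (0.545 + 0.0241 + 0.007)
f = 0.94602

0.94602


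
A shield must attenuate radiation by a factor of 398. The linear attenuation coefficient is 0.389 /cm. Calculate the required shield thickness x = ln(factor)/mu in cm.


x = ln(factor) / mu
x = ln(398) / 0.389
x = 15.389 cm

15.389


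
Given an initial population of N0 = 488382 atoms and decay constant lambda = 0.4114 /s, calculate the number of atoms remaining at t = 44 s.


N = N0 * exp(-lambda * t)
N = 488382 * exp(-0.4114 * 44)
N = 0.0067195

0.0067195


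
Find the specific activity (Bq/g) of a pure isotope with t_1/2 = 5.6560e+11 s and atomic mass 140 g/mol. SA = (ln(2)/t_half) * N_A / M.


lambda = ln(2) / t_half = ln(2) / 5.6560e+11 = 1.225508e-12 /s
SA = lambda * N_A / M
SA = 1.225508e-12 * 6.022e23 / 140
SA = 5.2714e+09 Bq/g

5.2714e+09


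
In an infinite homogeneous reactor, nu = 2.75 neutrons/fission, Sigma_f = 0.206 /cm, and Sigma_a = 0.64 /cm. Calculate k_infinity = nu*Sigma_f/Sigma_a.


k_inf = nu * Sigma_f / Sigma_a
k_inf = 2.75 * 0.206 / 0.64
k_inf = 0.88516

0.88516


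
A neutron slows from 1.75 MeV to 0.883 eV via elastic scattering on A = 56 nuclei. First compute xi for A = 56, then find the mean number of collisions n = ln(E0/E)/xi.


xi = 1 + (A-1)^2/(2A)*ln((A-1)/(A+1)) = 0.03529286 (for A = 56)
n = ln(E0/E) / xi
n = ln(1.75e6 / 0.883) / 0.03529286
n = ln(1.981880e+06) / 0.03529286 = 410.84

410.84


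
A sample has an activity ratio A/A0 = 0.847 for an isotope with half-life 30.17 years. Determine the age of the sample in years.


lambda = ln(2) / t_half = ln(2) / 30.17 = 0.02297472 /yr
t = -ln(A/A0) / lambda
t = -ln(0.847) / 0.02297472
t = 7.2277 yr

7.2277


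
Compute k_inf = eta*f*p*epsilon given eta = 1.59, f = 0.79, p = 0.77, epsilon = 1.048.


k_inf = eta * f * p * epsilon
k_inf = 1.59 * 0.79 * 0.77 * 1.048
k_inf = 1.0136

1.0136


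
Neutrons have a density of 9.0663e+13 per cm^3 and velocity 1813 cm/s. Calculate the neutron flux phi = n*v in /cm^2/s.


phi = n * v
phi = 9.0663e+13 * 1813
phi = 1.6437e+17 /cm^2/s

1.6437e+17


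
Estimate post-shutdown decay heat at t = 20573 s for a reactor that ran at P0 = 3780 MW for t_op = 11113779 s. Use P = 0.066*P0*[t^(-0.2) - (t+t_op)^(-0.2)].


P/P0 = 0.066 * [t^(-0.2) - (t + t_op)^(-0.2)]
P/P0 = 0.066 * [20573^(-0.2) - (20573 + 11113779)^(-0.2)]
P/P0 = 0.066 * [0.1371957 - 0.03896431] = 0.006483272
P = 3780 * 0.006483272 = 24.507 MW

24.507


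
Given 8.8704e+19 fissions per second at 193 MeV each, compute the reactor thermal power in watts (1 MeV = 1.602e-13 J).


P = fission_rate * E_MeV * 1.602e-13
P = 8.8704e+19 * 193 * 1.602e-13
P = 2.7426e+09 W

2.7426e+09


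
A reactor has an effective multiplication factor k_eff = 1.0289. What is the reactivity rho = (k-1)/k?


rho = (k_eff - 1) / k_eff
rho = (1.0289 - 1) / 1.0289
rho = 0.028088

0.028088


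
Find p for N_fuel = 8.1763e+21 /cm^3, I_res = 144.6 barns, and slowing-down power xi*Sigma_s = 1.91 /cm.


p = exp(-N * I * 1e-24 / (xi*Sigma_s))
p = exp(-8.1763e+21 * 144.6 * 1e-24 / 1.91)
p = 0.53848

0.53848


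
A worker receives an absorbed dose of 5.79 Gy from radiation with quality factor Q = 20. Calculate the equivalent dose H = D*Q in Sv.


H = D * Q
H = 5.79 * 20
H = 115.80 Sv

115.80


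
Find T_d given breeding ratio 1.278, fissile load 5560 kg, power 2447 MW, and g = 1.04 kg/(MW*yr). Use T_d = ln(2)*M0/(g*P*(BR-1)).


Breeding gain G = BR - 1 = 1.278 - 1 = 0.278
Fissile production rate = g * P * G = 1.04 * 2447 * 0.278 = 707.47664 kg/yr
T_d = ln(2) * M0 / (g * P * G)
T_d = ln(2) * 5560 / 707.47664 = 5.4474 yr

5.4474


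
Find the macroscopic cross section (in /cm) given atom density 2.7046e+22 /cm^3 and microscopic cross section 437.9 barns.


Sigma = N * sigma_barns * 1e-24
Sigma = 2.7046e+22 * 437.9 * 1e-24
Sigma = 11.843 /cm

11.843


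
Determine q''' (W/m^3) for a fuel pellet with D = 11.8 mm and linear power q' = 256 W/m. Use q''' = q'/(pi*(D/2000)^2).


r = D / 2 / 1000 = 11.8 / 2 / 1000 = 0.0059 m
q''' = q' / (pi * r^2)
q''' = 256 / (pi * 0.0059^2)
q''' = 2.3409e+06 W/m^3

2.3409e+06


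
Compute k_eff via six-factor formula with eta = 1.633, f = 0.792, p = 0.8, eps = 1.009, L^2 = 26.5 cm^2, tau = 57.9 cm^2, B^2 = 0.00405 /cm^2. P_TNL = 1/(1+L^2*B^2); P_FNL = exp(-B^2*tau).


k_inf = eta*f*p*eps = 1.633*0.792*0.8*1.009 = 1.043981
P_TNL = 1/(1 + L^2*B^2) = 1/(1 + 26.5*0.00405) = 0.9030772
P_FNL = exp(-B^2*tau) = exp(-0.00405*57.9) = 0.7909702
k_eff = k_inf * P_TNL * P_FNL = 1.043981 * 0.9030772 * 0.7909702
k_eff = 0.74572

0.74572


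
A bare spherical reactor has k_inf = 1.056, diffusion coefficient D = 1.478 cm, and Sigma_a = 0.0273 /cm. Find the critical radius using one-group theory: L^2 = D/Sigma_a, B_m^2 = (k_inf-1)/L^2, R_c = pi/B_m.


L^2 = D / Sigma_a = 1.478 / 0.0273 = 54.13919 cm^2
B_m^2 = (k_inf - 1) / L^2 = (1.056 - 1) / 54.13919 = 0.001034371 /cm^2
For a bare sphere: B_g = pi/R, so R_c = pi / sqrt(B_m^2)
R_c = pi / sqrt(0.001034371) = 97.681 cm

97.681


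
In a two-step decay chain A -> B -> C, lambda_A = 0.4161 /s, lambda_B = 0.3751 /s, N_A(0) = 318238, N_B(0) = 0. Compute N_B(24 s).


N_B(t) = lambda_A * N_A0 / (lambda_B - lambda_A) * [exp(-lambda_A*t) - exp(-lambda_B*t)]
exp(-0.4161*24) = 4.602159e-05; exp(-0.3751*24) = 1.231140e-04
N_B = 0.4161 * 318238 / (0.3751 - 0.4161) * (4.602159e-05 - 1.231140e-04)
N_B = 248.99

248.99


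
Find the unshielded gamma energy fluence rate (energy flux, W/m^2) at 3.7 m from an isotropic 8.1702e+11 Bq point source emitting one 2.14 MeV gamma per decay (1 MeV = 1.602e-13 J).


psi = A * E * 1.602e-13 / (4*pi*r^2)
psi = 8.1702e+11 * 2.14 * 1.602e-13 / (4*pi*3.7^2)
psi = 0.0016282 W/m^2

0.0016282
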